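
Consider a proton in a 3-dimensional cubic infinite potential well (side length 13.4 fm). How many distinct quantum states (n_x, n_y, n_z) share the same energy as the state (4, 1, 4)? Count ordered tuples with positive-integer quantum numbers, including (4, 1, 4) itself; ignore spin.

The level has n_x² + n_y² + n_z² = 33. The ordered positive-integer solutions are (1, 4, 4), (2, 2, 5), (2, 5, 2), (4, 1, 4), (4, 4, 1), (5, 2, 2).
That gives 6 states.

degeneracy = 6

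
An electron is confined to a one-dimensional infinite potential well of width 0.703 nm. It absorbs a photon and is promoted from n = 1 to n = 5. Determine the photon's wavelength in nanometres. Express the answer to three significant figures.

λ = 67.9 nm

E_1 = h²/(8m_eL²) = 1.219×10^-19 J, so ΔE = (5² − 1²)E_1 = 2.926×10^-18 J.
λ = hc/ΔE = (6.626×10^-34·2.998×10^8)/2.926×10^-18 = 6.79×10^-8 m = 67.9 nm.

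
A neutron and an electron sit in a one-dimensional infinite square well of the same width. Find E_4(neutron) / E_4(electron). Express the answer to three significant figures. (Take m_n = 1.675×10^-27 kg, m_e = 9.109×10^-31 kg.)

5.44×10^-4

E_n ∝ 1/m at fixed n and L, so the ratio is m_e/m_n = 9.109×10^-31/1.675×10^-27 = 5.44×10^-4.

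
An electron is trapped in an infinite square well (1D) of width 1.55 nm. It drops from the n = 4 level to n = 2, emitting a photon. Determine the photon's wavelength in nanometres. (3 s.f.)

λ = 660 nm

E_1 = h²/(8m_eL²) = 2.508×10^-20 J, so ΔE = (4² − 2²)E_1 = 3.010×10^-19 J.
λ = hc/ΔE = (6.626×10^-34·2.998×10^8)/3.010×10^-19 = 6.60×10^-7 m = 660 nm.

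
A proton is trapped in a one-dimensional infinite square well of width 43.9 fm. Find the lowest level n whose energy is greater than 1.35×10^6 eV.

E_1 = h²/(8m_pL²) = 1.702×10^-14 J = 1.062×10^5 eV.
Need n² > 1.35×10^6/1.062×10^5 = 12.71, i.e. n > 3.565.
The smallest integer satisfying this is n = 4.

n = 4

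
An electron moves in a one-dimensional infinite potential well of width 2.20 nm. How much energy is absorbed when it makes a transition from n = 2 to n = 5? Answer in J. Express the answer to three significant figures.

|ΔE| = 2.61×10^-19 J

E_1 = h²/(8m_eL²) = 1.245×10^-20 J.
|ΔE| = |2² − 5²|·E_1 = 21·1.245×10^-20 J = 2.61×10^-19 J.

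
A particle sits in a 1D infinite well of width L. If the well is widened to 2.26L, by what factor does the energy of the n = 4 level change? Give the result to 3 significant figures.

0.196

E_n ∝ 1/L², so the energy scales by 1/2.26² = 0.196.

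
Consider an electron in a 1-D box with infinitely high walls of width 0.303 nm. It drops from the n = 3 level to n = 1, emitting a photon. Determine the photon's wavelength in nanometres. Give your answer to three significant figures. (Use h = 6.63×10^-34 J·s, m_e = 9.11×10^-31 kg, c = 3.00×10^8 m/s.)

λ = 37.8 nm

E_1 = h²/(8m_eL²) = 6.570×10^-19 J, so ΔE = (3² − 1²)E_1 = 5.256×10^-18 J.
λ = hc/ΔE = (6.63×10^-34·3.00×10^8)/5.256×10^-18 = 3.78×10^-8 m = 37.8 nm.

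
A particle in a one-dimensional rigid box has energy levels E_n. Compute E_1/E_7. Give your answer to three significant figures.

0.0204

E_n ∝ n², so E_1/E_7 = 1²/7² = 1/49 = 0.0204.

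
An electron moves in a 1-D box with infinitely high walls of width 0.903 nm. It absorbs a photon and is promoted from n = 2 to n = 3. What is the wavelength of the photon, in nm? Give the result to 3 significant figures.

E_1 = h²/(8m_eL²) = 7.389×10^-20 J, so ΔE = (3² − 2²)E_1 = 3.695×10^-19 J.
λ = hc/ΔE = (6.626×10^-34·2.998×10^8)/3.695×10^-19 = 5.38×10^-7 m = 538 nm.

λ = 538 nm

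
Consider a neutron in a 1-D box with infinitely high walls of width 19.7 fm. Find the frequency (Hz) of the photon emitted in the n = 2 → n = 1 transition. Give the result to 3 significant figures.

E_1 = h²/(8m_nL²) = 8.442×10^-14 J and ΔE = (2² − 1²)E_1 = 2.533×10^-13 J.
f = ΔE/h = 2.533×10^-13/6.626×10^-34 = 3.82×10^20 Hz.

f = 3.82×10^20 Hz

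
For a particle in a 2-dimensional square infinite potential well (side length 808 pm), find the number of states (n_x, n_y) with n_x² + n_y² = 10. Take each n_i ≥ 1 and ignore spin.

degeneracy = 2

The level has n_x² + n_y² = 10. The ordered positive-integer solutions are (1, 3), (3, 1).
That gives 2 states.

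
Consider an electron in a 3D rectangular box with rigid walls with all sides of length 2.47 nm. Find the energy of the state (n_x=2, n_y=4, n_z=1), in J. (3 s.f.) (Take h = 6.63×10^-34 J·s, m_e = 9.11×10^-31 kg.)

E = 2.08×10^-19 J

For a 3D rectangular well E = (h²/8m_e)·Σ n_i²/L_i² = (6.63×10^-34)²/(8·9.11×10^-31) · [2²/(2.47 nm)² + 4²/(2.47 nm)² + 1²/(2.47 nm)²].
Evaluating gives E = 2.08×10^-19 J.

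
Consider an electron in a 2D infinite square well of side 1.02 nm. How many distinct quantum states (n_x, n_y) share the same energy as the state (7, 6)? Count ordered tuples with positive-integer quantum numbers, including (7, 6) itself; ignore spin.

degeneracy = 4

The level has n_x² + n_y² = 85. The ordered positive-integer solutions are (2, 9), (6, 7), (7, 6), (9, 2).
That gives 4 states.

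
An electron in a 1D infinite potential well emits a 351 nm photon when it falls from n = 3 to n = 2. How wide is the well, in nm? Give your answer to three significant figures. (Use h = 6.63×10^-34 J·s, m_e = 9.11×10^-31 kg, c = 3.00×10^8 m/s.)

L = 0.730 nm

The photon carries ΔE = hc/λ = 6.63×10^-34·3.00×10^8/3.51×10^-7 m = 5.667×10^-19 J.
Since ΔE = (3² − 2²)E_1, E_1 = 1.133×10^-19 J, and L = h/√(8m_eE_1) = 7.30×10^-10 m = 0.730 nm.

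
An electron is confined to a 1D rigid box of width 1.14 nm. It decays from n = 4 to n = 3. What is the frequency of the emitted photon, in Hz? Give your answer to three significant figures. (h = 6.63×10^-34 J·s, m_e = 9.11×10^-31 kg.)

f = 4.90×10^14 Hz

E_1 = h²/(8m_eL²) = 4.641×10^-20 J and ΔE = (4² − 3²)E_1 = 3.249×10^-19 J.
f = ΔE/h = 3.249×10^-19/6.63×10^-34 = 4.90×10^14 Hz.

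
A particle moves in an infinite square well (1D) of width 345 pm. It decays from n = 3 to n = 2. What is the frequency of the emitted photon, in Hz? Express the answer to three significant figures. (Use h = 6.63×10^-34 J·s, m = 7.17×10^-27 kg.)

E_1 = h²/(8mL²) = 6.438×10^-23 J and ΔE = (3² − 2²)E_1 = 3.219×10^-22 J.
f = ΔE/h = 3.219×10^-22/6.63×10^-34 = 4.86×10^11 Hz.

f = 4.86×10^11 Hz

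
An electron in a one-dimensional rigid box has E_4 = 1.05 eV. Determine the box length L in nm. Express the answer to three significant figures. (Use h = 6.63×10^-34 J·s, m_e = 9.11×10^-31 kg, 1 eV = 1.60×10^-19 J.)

L = 2.40 nm

From E_n = n²h²/(8m_eL²), L = n·h/√(8m_eE_n).
E_4 = 1.05 eV = 1.680×10^-19 J, so L = 4·6.63×10^-34/√(8·9.11×10^-31·1.680×10^-19) = 2.40×10^-9 m = 2.40 nm.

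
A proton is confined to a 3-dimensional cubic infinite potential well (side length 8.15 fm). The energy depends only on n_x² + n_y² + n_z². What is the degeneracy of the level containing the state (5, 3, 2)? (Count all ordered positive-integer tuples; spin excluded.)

degeneracy = 9

The level has n_x² + n_y² + n_z² = 38. The ordered positive-integer solutions are (1, 1, 6), (1, 6, 1), (2, 3, 5), (2, 5, 3), (3, 2, 5), (3, 5, 2), (5, 2, 3), (5, 3, 2), (6, 1, 1).
That gives 9 states.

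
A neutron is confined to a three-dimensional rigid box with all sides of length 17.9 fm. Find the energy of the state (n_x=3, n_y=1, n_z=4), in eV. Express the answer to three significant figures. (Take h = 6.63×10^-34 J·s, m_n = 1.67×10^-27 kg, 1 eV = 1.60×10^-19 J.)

For a 3D rectangular well E = (h²/8m_n)·Σ n_i²/L_i² = (6.63×10^-34)²/(8·1.67×10^-27) · [3²/(17.9 fm)² + 1²/(17.9 fm)² + 4²/(17.9 fm)²].
Evaluating gives E = 2.670×10^-12 J = 1.67×10^7 eV.

E = 1.67×10^7 eV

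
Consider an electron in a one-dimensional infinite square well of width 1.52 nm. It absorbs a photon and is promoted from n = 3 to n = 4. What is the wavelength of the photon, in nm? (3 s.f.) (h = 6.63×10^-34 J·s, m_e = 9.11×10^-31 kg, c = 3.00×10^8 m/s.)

E_1 = h²/(8m_eL²) = 2.611×10^-20 J, so ΔE = (4² − 3²)E_1 = 1.828×10^-19 J.
λ = hc/ΔE = (6.63×10^-34·3.00×10^8)/1.828×10^-19 = 1.09×10^-6 m = 1.09×10^3 nm.

λ = 1.09×10^3 nm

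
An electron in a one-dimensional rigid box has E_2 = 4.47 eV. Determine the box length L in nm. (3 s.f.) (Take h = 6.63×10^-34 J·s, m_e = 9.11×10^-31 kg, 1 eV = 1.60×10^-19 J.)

From E_n = n²h²/(8m_eL²), L = n·h/√(8m_eE_n).
E_2 = 4.47 eV = 7.152×10^-19 J, so L = 2·6.63×10^-34/√(8·9.11×10^-31·7.152×10^-19) = 5.81×10^-10 m = 0.581 nm.

L = 0.581 nm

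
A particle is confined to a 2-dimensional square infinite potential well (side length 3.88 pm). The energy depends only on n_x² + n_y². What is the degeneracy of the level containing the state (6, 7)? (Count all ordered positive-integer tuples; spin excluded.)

degeneracy = 4

The level has n_x² + n_y² = 85. The ordered positive-integer solutions are (2, 9), (6, 7), (7, 6), (9, 2).
That gives 4 states.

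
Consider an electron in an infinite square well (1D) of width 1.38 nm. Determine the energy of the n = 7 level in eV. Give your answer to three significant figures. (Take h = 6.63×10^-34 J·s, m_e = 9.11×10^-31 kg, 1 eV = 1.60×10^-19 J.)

For an infinite well E_n = n²h²/(8m_eL²), so E_1 = h²/(8m_eL²) = (6.63×10^-34)²/(8·9.11×10^-31·(1.38×10^-9 m)²) = 3.167×10^-20 J.
Then E_7 = 7²·E_1 = 49·3.167×10^-20 J = 1.552×10^-18 J.
Converting, E_7 = 1.552×10^-18 J / (1.60×10^-19 J/eV) = 9.70 eV.

E_7 = 9.70 eV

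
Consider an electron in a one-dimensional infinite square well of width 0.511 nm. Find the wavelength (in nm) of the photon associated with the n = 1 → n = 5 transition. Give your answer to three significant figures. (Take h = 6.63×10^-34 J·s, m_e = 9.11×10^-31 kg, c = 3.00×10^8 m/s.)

E_1 = h²/(8m_eL²) = 2.310×10^-19 J, so ΔE = (5² − 1²)E_1 = 5.544×10^-18 J.
λ = hc/ΔE = (6.63×10^-34·3.00×10^8)/5.544×10^-18 = 3.59×10^-8 m = 35.9 nm.

λ = 35.9 nm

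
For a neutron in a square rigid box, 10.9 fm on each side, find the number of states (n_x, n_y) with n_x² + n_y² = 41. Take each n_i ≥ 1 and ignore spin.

The level has n_x² + n_y² = 41. The ordered positive-integer solutions are (4, 5), (5, 4).
That gives 2 states.

degeneracy = 2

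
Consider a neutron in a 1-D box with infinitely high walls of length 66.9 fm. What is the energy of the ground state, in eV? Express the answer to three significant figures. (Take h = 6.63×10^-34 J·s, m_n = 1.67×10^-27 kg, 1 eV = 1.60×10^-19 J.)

For an infinite well E_n = n²h²/(8m_nL²), so E_1 = h²/(8m_nL²) = (6.63×10^-34)²/(8·1.67×10^-27·(6.69×10^-14 m)²) = 7.351×10^-15 J.
Converting, E_1 = 7.351×10^-15 J / (1.60×10^-19 J/eV) = 4.59×10^4 eV.

E_1 = 4.59×10^4 eV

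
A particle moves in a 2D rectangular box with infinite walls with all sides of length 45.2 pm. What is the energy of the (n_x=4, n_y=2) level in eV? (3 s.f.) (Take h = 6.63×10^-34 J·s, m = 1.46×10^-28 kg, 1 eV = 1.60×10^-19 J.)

For a 2D rectangular well E = (h²/8m)·Σ n_i²/L_i² = (6.63×10^-34)²/(8·1.46×10^-28) · [4²/(45.2 pm)² + 2²/(45.2 pm)²].
Evaluating gives E = 3.684×10^-18 J = 23.0 eV.

E = 23.0 eV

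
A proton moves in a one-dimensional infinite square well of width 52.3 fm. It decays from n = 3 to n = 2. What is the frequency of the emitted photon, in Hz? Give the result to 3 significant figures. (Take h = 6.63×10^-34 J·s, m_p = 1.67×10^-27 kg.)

f = 9.07×10^19 Hz

E_1 = h²/(8m_pL²) = 1.203×10^-14 J and ΔE = (3² − 2²)E_1 = 6.015×10^-14 J.
f = ΔE/h = 6.015×10^-14/6.63×10^-34 = 9.07×10^19 Hz.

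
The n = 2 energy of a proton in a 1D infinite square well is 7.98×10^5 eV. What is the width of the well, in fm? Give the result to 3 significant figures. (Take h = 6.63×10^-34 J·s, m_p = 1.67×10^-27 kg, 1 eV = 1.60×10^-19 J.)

From E_n = n²h²/(8m_pL²), L = n·h/√(8m_pE_n).
E_2 = 7.98×10^5 eV = 1.277×10^-13 J, so L = 2·6.63×10^-34/√(8·1.67×10^-27·1.277×10^-13) = 3.21×10^-14 m = 32.1 fm.

L = 32.1 fm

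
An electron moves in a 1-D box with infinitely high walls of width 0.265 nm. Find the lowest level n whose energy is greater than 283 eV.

E_1 = h²/(8m_eL²) = 8.579×10^-19 J = 5.355 eV.
Need n² > 283/5.355 = 52.85, i.e. n > 7.270.
The smallest integer satisfying this is n = 8.

n = 8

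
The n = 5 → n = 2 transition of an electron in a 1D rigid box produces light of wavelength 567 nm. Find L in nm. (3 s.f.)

The photon carries ΔE = hc/λ = 6.626×10^-34·2.998×10^8/5.67×10^-7 m = 3.503×10^-19 J.
Since ΔE = (5² − 2²)E_1, E_1 = 1.668×10^-20 J, and L = h/√(8m_eE_1) = 1.90×10^-9 m = 1.90 nm.

L = 1.90 nm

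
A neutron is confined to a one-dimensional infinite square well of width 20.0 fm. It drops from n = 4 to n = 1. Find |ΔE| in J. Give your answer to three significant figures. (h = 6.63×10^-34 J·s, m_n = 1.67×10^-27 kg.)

E_1 = h²/(8m_nL²) = 8.225×10^-14 J.
|ΔE| = |4² − 1²|·E_1 = 15·8.225×10^-14 J = 1.23×10^-12 J.

|ΔE| = 1.23×10^-12 J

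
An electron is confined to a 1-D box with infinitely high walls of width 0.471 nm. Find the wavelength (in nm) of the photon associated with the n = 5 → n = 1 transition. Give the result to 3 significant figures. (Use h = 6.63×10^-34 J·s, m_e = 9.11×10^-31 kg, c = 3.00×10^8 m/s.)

λ = 30.5 nm

E_1 = h²/(8m_eL²) = 2.719×10^-19 J, so ΔE = (5² − 1²)E_1 = 6.526×10^-18 J.
λ = hc/ΔE = (6.63×10^-34·3.00×10^8)/6.526×10^-18 = 3.05×10^-8 m = 30.5 nm.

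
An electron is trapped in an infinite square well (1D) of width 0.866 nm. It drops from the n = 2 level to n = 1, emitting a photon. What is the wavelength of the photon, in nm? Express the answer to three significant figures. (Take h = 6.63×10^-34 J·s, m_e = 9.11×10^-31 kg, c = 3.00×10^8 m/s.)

E_1 = h²/(8m_eL²) = 8.042×10^-20 J, so ΔE = (2² − 1²)E_1 = 2.413×10^-19 J.
λ = hc/ΔE = (6.63×10^-34·3.00×10^8)/2.413×10^-19 = 8.24×10^-7 m = 824 nm.

λ = 824 nm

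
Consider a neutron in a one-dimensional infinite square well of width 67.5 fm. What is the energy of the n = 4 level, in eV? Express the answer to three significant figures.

E_4 = 7.18×10^5 eV

For an infinite well E_n = n²h²/(8m_nL²), so E_1 = h²/(8m_nL²) = (6.626×10^-34)²/(8·1.675×10^-27·(6.75×10^-14 m)²) = 7.191×10^-15 J.
Then E_4 = 4²·E_1 = 16·7.191×10^-15 J = 1.151×10^-13 J.
Converting, E_4 = 1.151×10^-13 J / (1.602×10^-19 J/eV) = 7.18×10^5 eV.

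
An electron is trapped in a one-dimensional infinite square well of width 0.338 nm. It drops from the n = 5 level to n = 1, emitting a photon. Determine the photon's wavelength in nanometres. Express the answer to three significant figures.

E_1 = h²/(8m_eL²) = 5.274×10^-19 J, so ΔE = (5² − 1²)E_1 = 1.266×10^-17 J.
λ = hc/ΔE = (6.626×10^-34·2.998×10^8)/1.266×10^-17 = 1.57×10^-8 m = 15.7 nm.

λ = 15.7 nm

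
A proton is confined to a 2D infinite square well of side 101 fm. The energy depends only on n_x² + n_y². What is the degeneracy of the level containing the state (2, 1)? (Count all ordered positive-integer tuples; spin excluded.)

degeneracy = 2

The level has n_x² + n_y² = 5. The ordered positive-integer solutions are (1, 2), (2, 1).
That gives 2 states.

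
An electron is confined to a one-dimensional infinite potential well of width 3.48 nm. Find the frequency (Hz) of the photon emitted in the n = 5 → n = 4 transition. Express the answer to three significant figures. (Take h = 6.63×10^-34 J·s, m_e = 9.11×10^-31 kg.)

f = 6.76×10^13 Hz

E_1 = h²/(8m_eL²) = 4.980×10^-21 J and ΔE = (5² − 4²)E_1 = 4.482×10^-20 J.
f = ΔE/h = 4.482×10^-20/6.63×10^-34 = 6.76×10^13 Hz.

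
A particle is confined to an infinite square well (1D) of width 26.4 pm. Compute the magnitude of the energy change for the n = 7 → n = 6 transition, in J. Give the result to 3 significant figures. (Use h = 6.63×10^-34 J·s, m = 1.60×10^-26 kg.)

|ΔE| = 6.41×10^-20 J

E_1 = h²/(8mL²) = 4.927×10^-21 J.
|ΔE| = |7² − 6²|·E_1 = 13·4.927×10^-21 J = 6.41×10^-20 J.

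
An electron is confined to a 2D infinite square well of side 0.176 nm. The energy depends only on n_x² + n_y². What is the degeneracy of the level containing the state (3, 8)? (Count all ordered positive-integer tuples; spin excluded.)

The level has n_x² + n_y² = 73. The ordered positive-integer solutions are (3, 8), (8, 3).
That gives 2 states.

degeneracy = 2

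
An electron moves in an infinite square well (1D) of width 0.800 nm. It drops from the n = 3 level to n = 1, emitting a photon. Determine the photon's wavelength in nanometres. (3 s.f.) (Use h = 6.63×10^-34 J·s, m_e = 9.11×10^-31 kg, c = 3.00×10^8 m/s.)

λ = 264 nm

E_1 = h²/(8m_eL²) = 9.424×10^-20 J, so ΔE = (3² − 1²)E_1 = 7.539×10^-19 J.
λ = hc/ΔE = (6.63×10^-34·3.00×10^8)/7.539×10^-19 = 2.64×10^-7 m = 264 nm.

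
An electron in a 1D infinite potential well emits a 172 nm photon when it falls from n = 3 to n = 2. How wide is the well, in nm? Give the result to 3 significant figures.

L = 0.511 nm

The photon carries ΔE = hc/λ = 6.626×10^-34·2.998×10^8/1.72×10^-7 m = 1.155×10^-18 J.
Since ΔE = (3² − 2²)E_1, E_1 = 2.310×10^-19 J, and L = h/√(8m_eE_1) = 5.11×10^-10 m = 0.511 nm.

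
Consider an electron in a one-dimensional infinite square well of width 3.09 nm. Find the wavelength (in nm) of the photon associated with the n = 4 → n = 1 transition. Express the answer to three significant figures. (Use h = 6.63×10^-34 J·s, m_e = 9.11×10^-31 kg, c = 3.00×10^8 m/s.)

E_1 = h²/(8m_eL²) = 6.317×10^-21 J, so ΔE = (4² − 1²)E_1 = 9.476×10^-20 J.
λ = hc/ΔE = (6.63×10^-34·3.00×10^8)/9.476×10^-20 = 2.10×10^-6 m = 2.10×10^3 nm.

λ = 2.10×10^3 nm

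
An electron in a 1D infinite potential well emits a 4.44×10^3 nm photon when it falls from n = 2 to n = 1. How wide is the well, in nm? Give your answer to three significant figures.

L = 2.01 nm

The photon carries ΔE = hc/λ = 6.626×10^-34·2.998×10^8/4.44×10^-6 m = 4.474×10^-20 J.
Since ΔE = (2² − 1²)E_1, E_1 = 1.491×10^-20 J, and L = h/√(8m_eE_1) = 2.01×10^-9 m = 2.01 nm.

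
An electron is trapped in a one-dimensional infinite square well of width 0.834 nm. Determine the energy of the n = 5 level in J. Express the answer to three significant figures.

For an infinite well E_n = n²h²/(8m_eL²), so E_1 = h²/(8m_eL²) = (6.626×10^-34)²/(8·9.109×10^-31·(8.34×10^-10 m)²) = 8.662×10^-20 J.
Then E_5 = 5²·E_1 = 25·8.662×10^-20 J = 2.17×10^-18 J.

E_5 = 2.17×10^-18 J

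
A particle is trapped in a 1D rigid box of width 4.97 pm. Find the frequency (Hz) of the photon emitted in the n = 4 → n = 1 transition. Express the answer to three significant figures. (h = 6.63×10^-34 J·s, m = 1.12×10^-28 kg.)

f = 4.49×10^17 Hz

E_1 = h²/(8mL²) = 1.986×10^-17 J and ΔE = (4² − 1²)E_1 = 2.979×10^-16 J.
f = ΔE/h = 2.979×10^-16/6.63×10^-34 = 4.49×10^17 Hz.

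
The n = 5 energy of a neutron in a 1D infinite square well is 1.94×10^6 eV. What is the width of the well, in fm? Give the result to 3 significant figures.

L = 51.3 fm

From E_n = n²h²/(8m_nL²), L = n·h/√(8m_nE_n).
E_5 = 1.94×10^6 eV = 3.108×10^-13 J, so L = 5·6.626×10^-34/√(8·1.675×10^-27·3.108×10^-13) = 5.13×10^-14 m = 51.3 fm.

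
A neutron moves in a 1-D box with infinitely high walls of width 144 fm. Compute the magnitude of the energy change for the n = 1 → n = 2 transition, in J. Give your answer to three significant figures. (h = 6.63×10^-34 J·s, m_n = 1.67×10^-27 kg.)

E_1 = h²/(8m_nL²) = 1.587×10^-15 J.
|ΔE| = |1² − 2²|·E_1 = 3·1.587×10^-15 J = 4.76×10^-15 J.

|ΔE| = 4.76×10^-15 J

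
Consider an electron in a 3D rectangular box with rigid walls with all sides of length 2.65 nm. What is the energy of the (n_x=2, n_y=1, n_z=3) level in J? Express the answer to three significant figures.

E = 1.20×10^-19 J

For a 3D rectangular well E = (h²/8m_e)·Σ n_i²/L_i² = (6.626×10^-34)²/(8·9.109×10^-31) · [2²/(2.65 nm)² + 1²/(2.65 nm)² + 3²/(2.65 nm)²].
Evaluating gives E = 1.20×10^-19 J.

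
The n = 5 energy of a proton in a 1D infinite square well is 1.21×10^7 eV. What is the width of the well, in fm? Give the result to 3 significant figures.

From E_n = n²h²/(8m_pL²), L = n·h/√(8m_pE_n).
E_5 = 1.21×10^7 eV = 1.938×10^-12 J, so L = 5·6.626×10^-34/√(8·1.673×10^-27·1.938×10^-12) = 2.06×10^-14 m = 20.6 fm.

L = 20.6 fm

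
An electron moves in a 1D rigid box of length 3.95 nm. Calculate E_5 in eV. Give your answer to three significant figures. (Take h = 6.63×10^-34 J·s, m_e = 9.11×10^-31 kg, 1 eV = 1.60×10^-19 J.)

For an infinite well E_n = n²h²/(8m_eL²), so E_1 = h²/(8m_eL²) = (6.63×10^-34)²/(8·9.11×10^-31·(3.95×10^-9 m)²) = 3.866×10^-21 J.
Then E_5 = 5²·E_1 = 25·3.866×10^-21 J = 9.665×10^-20 J.
Converting, E_5 = 9.665×10^-20 J / (1.60×10^-19 J/eV) = 0.604 eV.

E_5 = 0.604 eV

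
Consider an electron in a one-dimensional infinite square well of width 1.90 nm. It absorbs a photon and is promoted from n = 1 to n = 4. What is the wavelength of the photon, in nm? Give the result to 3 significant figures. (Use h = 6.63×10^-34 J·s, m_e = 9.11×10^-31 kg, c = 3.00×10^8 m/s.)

λ = 794 nm

E_1 = h²/(8m_eL²) = 1.671×10^-20 J, so ΔE = (4² − 1²)E_1 = 2.506×10^-19 J.
λ = hc/ΔE = (6.63×10^-34·3.00×10^8)/2.506×10^-19 = 7.94×10^-7 m = 794 nm.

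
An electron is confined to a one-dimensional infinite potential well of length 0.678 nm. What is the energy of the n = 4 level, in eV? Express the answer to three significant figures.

E_4 = 13.1 eV

For an infinite well E_n = n²h²/(8m_eL²), so E_1 = h²/(8m_eL²) = (6.626×10^-34)²/(8·9.109×10^-31·(6.78×10^-10 m)²) = 1.311×10^-19 J.
Then E_4 = 4²·E_1 = 16·1.311×10^-19 J = 2.098×10^-18 J.
Converting, E_4 = 2.098×10^-18 J / (1.602×10^-19 J/eV) = 13.1 eV.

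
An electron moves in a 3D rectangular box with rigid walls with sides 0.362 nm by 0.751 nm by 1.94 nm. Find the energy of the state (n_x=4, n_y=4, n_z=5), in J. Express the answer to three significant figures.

For a 3D rectangular well E = (h²/8m_e)·Σ n_i²/L_i² = (6.626×10^-34)²/(8·9.109×10^-31) · [4²/(0.362 nm)² + 4²/(0.751 nm)² + 5²/(1.94 nm)²].
Evaluating gives E = 9.47×10^-18 J.

E = 9.47×10^-18 J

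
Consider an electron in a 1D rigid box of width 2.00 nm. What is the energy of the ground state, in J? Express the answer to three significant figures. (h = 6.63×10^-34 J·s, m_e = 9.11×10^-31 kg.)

For an infinite well E_n = n²h²/(8m_eL²), so E_1 = h²/(8m_eL²) = (6.63×10^-34)²/(8·9.11×10^-31·(2.00×10^-9 m)²) = 1.508×10^-20 J.

E_1 = 1.51×10^-20 J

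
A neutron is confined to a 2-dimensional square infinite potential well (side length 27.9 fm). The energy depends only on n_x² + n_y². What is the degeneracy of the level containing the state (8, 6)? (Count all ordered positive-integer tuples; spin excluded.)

degeneracy = 2

The level has n_x² + n_y² = 100. The ordered positive-integer solutions are (6, 8), (8, 6).
That gives 2 states.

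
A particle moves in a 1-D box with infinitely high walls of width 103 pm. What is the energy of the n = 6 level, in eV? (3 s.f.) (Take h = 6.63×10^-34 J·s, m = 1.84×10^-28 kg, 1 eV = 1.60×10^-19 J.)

E_6 = 6.33 eV

For an infinite well E_n = n²h²/(8mL²), so E_1 = h²/(8mL²) = (6.63×10^-34)²/(8·1.84×10^-28·(1.03×10^-10 m)²) = 2.815×10^-20 J.
Then E_6 = 6²·E_1 = 36·2.815×10^-20 J = 1.013×10^-18 J.
Converting, E_6 = 1.013×10^-18 J / (1.60×10^-19 J/eV) = 6.33 eV.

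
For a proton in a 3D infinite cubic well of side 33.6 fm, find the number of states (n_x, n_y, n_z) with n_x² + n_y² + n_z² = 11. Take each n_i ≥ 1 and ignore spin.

degeneracy = 3

The level has n_x² + n_y² + n_z² = 11. The ordered positive-integer solutions are (1, 1, 3), (1, 3, 1), (3, 1, 1).
That gives 3 states.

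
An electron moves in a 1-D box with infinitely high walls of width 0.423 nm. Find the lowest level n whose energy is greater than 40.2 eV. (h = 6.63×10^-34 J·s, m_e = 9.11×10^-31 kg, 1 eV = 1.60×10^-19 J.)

E_1 = h²/(8m_eL²) = 3.371×10^-19 J = 2.107 eV.
Need n² > 40.2/2.107 = 19.08, i.e. n > 4.368.
The smallest integer satisfying this is n = 5.

n = 5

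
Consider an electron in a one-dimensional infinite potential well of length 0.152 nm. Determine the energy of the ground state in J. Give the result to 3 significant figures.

For an infinite well E_n = n²h²/(8m_eL²), so E_1 = h²/(8m_eL²) = (6.626×10^-34)²/(8·9.109×10^-31·(1.52×10^-10 m)²) = 2.608×10^-18 J.

E_1 = 2.61×10^-18 J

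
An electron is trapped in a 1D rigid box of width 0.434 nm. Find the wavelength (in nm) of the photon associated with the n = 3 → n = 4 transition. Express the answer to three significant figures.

E_1 = h²/(8m_eL²) = 3.199×10^-19 J, so ΔE = (4² − 3²)E_1 = 2.239×10^-18 J.
λ = hc/ΔE = (6.626×10^-34·2.998×10^8)/2.239×10^-18 = 8.87×10^-8 m = 88.7 nm.

λ = 88.7 nm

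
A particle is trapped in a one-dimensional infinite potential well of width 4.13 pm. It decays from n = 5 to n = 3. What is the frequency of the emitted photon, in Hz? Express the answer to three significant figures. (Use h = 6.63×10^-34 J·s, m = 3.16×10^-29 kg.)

f = 2.46×10^18 Hz

E_1 = h²/(8mL²) = 1.019×10^-16 J and ΔE = (5² − 3²)E_1 = 1.630×10^-15 J.
f = ΔE/h = 1.630×10^-15/6.63×10^-34 = 2.46×10^18 Hz.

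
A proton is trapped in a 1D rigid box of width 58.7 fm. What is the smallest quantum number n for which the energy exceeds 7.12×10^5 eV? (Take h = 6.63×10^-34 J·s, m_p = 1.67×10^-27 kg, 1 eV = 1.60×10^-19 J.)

n = 4

E_1 = h²/(8m_pL²) = 9.549×10^-15 J = 5.968×10^4 eV.
Need n² > 7.12×10^5/5.968×10^4 = 11.93, i.e. n > 3.454.
The smallest integer satisfying this is n = 4.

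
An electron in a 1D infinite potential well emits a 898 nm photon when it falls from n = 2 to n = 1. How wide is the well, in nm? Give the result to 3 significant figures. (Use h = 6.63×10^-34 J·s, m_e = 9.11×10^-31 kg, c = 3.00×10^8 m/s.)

The photon carries ΔE = hc/λ = 6.63×10^-34·3.00×10^8/8.98×10^-7 m = 2.215×10^-19 J.
Since ΔE = (2² − 1²)E_1, E_1 = 7.383×10^-20 J, and L = h/√(8m_eE_1) = 9.04×10^-10 m = 0.904 nm.

L = 0.904 nm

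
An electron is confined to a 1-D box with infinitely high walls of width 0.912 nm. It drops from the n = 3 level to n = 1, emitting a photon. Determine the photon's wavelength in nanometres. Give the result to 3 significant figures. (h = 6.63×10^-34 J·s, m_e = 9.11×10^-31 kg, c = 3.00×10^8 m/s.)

λ = 343 nm

E_1 = h²/(8m_eL²) = 7.252×10^-20 J, so ΔE = (3² − 1²)E_1 = 5.802×10^-19 J.
λ = hc/ΔE = (6.63×10^-34·3.00×10^8)/5.802×10^-19 = 3.43×10^-7 m = 343 nm.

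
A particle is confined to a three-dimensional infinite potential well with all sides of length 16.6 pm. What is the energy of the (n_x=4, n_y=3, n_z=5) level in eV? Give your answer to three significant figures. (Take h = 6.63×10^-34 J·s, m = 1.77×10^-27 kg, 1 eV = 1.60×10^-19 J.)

E = 35.2 eV

For a 3D rectangular well E = (h²/8m)·Σ n_i²/L_i² = (6.63×10^-34)²/(8·1.77×10^-27) · [4²/(16.6 pm)² + 3²/(16.6 pm)² + 5²/(16.6 pm)²].
Evaluating gives E = 5.633×10^-18 J = 35.2 eV.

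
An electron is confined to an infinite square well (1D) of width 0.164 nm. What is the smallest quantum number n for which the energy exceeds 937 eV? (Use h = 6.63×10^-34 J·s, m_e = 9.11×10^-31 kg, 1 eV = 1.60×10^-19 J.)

E_1 = h²/(8m_eL²) = 2.242×10^-18 J = 14.01 eV.
Need n² > 937/14.01 = 66.88, i.e. n > 8.178.
The smallest integer satisfying this is n = 9.

n = 9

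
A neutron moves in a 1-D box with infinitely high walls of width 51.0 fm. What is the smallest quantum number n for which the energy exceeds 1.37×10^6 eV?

E_1 = h²/(8m_nL²) = 1.260×10^-14 J = 7.865×10^4 eV.
Need n² > 1.37×10^6/7.865×10^4 = 17.42, i.e. n > 4.174.
The smallest integer satisfying this is n = 5.

n = 5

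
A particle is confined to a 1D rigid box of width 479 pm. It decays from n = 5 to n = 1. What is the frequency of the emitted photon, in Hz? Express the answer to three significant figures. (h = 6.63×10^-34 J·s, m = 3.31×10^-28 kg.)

E_1 = h²/(8mL²) = 7.235×10^-22 J and ΔE = (5² − 1²)E_1 = 1.736×10^-20 J.
f = ΔE/h = 1.736×10^-20/6.63×10^-34 = 2.62×10^13 Hz.

f = 2.62×10^13 Hz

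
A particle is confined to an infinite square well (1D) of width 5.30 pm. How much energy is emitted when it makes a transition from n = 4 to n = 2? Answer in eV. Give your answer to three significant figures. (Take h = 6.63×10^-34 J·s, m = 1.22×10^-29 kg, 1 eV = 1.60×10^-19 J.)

E_1 = h²/(8mL²) = 1.603×10^-16 J.
|ΔE| = |4² − 2²|·E_1 = 12·1.603×10^-16 J = 1.924×10^-15 J = 1.20×10^4 eV.

|ΔE| = 1.20×10^4 eV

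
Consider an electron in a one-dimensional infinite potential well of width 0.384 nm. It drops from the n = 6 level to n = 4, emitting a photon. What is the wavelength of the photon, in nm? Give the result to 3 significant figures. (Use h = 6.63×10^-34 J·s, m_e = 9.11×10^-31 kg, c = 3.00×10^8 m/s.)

λ = 24.3 nm

E_1 = h²/(8m_eL²) = 4.090×10^-19 J, so ΔE = (6² − 4²)E_1 = 8.180×10^-18 J.
λ = hc/ΔE = (6.63×10^-34·3.00×10^8)/8.180×10^-18 = 2.43×10^-8 m = 24.3 nm.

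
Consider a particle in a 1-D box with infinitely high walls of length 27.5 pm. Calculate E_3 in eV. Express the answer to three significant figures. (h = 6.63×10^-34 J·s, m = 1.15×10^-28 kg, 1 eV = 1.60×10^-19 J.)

E_3 = 35.5 eV

For an infinite well E_n = n²h²/(8mL²), so E_1 = h²/(8mL²) = (6.63×10^-34)²/(8·1.15×10^-28·(2.75×10^-11 m)²) = 6.318×10^-19 J.
Then E_3 = 3²·E_1 = 9·6.318×10^-19 J = 5.686×10^-18 J.
Converting, E_3 = 5.686×10^-18 J / (1.60×10^-19 J/eV) = 35.5 eV.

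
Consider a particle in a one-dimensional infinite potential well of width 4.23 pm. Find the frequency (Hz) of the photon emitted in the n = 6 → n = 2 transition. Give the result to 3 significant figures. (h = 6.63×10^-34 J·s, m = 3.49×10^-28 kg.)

f = 4.25×10^17 Hz

E_1 = h²/(8mL²) = 8.799×10^-18 J and ΔE = (6² − 2²)E_1 = 2.816×10^-16 J.
f = ΔE/h = 2.816×10^-16/6.63×10^-34 = 4.25×10^17 Hz.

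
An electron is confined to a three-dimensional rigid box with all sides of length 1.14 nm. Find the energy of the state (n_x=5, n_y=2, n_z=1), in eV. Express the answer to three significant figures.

For a 3D rectangular well E = (h²/8m_e)·Σ n_i²/L_i² = (6.626×10^-34)²/(8·9.109×10^-31) · [5²/(1.14 nm)² + 2²/(1.14 nm)² + 1²/(1.14 nm)²].
Evaluating gives E = 1.391×10^-18 J = 8.68 eV.

E = 8.68 eV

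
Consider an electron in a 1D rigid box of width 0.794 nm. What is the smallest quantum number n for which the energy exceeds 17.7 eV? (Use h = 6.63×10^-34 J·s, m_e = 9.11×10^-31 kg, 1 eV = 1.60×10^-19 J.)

n = 6

E_1 = h²/(8m_eL²) = 9.567×10^-20 J = 0.5979 eV.
Need n² > 17.7/0.5979 = 29.60, i.e. n > 5.441.
The smallest integer satisfying this is n = 6.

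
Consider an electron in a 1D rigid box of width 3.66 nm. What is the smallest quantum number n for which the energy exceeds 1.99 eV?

n = 9

E_1 = h²/(8m_eL²) = 4.498×10^-21 J = 0.02808 eV.
Need n² > 1.99/0.02808 = 70.87, i.e. n > 8.418.
The smallest integer satisfying this is n = 9.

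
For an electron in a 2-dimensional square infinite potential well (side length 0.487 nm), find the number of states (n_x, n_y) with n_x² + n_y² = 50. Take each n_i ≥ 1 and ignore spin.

The level has n_x² + n_y² = 50. The ordered positive-integer solutions are (1, 7), (5, 5), (7, 1).
That gives 3 states.

degeneracy = 3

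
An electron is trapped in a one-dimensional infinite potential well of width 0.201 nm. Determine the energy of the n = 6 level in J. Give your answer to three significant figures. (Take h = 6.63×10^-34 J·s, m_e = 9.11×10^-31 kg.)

For an infinite well E_n = n²h²/(8m_eL²), so E_1 = h²/(8m_eL²) = (6.63×10^-34)²/(8·9.11×10^-31·(2.01×10^-10 m)²) = 1.493×10^-18 J.
Then E_6 = 6²·E_1 = 36·1.493×10^-18 J = 5.37×10^-17 J.

E_6 = 5.37×10^-17 J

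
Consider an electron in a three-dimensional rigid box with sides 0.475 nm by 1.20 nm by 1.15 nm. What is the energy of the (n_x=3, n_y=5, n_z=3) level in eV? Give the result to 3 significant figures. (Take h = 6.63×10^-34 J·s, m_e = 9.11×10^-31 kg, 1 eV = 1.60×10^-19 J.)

E = 24.1 eV

For a 3D rectangular well E = (h²/8m_e)·Σ n_i²/L_i² = (6.63×10^-34)²/(8·9.11×10^-31) · [3²/(0.475 nm)² + 5²/(1.20 nm)² + 3²/(1.15 nm)²].
Evaluating gives E = 3.863×10^-18 J = 24.1 eV.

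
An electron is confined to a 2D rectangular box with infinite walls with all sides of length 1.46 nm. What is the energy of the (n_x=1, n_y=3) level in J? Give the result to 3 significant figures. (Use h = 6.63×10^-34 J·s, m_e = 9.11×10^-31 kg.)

For a 2D rectangular well E = (h²/8m_e)·Σ n_i²/L_i² = (6.63×10^-34)²/(8·9.11×10^-31) · [1²/(1.46 nm)² + 3²/(1.46 nm)²].
Evaluating gives E = 2.83×10^-19 J.

E = 2.83×10^-19 J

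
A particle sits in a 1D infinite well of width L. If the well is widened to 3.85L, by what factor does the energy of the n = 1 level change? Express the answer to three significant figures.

E_n ∝ 1/L², so the energy scales by 1/3.85² = 0.0675.

0.0675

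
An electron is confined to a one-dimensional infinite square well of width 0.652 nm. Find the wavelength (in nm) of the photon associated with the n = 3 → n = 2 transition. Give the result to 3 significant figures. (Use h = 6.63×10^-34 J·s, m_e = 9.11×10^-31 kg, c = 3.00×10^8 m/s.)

λ = 280 nm

E_1 = h²/(8m_eL²) = 1.419×10^-19 J, so ΔE = (3² − 2²)E_1 = 7.095×10^-19 J.
λ = hc/ΔE = (6.63×10^-34·3.00×10^8)/7.095×10^-19 = 2.80×10^-7 m = 280 nm.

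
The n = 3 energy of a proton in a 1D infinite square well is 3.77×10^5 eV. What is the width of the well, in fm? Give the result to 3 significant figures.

From E_n = n²h²/(8m_pL²), L = n·h/√(8m_pE_n).
E_3 = 3.77×10^5 eV = 6.040×10^-14 J, so L = 3·6.626×10^-34/√(8·1.673×10^-27·6.040×10^-14) = 6.99×10^-14 m = 69.9 fm.

L = 69.9 fm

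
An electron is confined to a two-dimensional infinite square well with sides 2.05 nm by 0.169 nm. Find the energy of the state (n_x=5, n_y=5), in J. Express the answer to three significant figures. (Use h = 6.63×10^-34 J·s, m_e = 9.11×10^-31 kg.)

For a 2D rectangular well E = (h²/8m_e)·Σ n_i²/L_i² = (6.63×10^-34)²/(8·9.11×10^-31) · [5²/(2.05 nm)² + 5²/(0.169 nm)²].
Evaluating gives E = 5.32×10^-17 J.

E = 5.32×10^-17 J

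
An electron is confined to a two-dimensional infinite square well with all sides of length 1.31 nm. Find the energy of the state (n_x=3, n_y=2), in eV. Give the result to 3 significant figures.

For a 2D rectangular well E = (h²/8m_e)·Σ n_i²/L_i² = (6.626×10^-34)²/(8·9.109×10^-31) · [3²/(1.31 nm)² + 2²/(1.31 nm)²].
Evaluating gives E = 4.564×10^-19 J = 2.85 eV.

E = 2.85 eV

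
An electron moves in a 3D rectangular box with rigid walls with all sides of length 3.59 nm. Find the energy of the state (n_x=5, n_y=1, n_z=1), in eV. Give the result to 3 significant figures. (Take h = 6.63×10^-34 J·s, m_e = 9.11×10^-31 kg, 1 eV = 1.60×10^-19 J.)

For a 3D rectangular well E = (h²/8m_e)·Σ n_i²/L_i² = (6.63×10^-34)²/(8·9.11×10^-31) · [5²/(3.59 nm)² + 1²/(3.59 nm)² + 1²/(3.59 nm)²].
Evaluating gives E = 1.264×10^-19 J = 0.790 eV.

E = 0.790 eV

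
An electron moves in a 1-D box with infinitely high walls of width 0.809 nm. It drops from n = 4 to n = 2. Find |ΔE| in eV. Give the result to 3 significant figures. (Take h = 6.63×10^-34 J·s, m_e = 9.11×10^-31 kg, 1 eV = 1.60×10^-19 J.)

|ΔE| = 6.91 eV

E_1 = h²/(8m_eL²) = 9.216×10^-20 J.
|ΔE| = |4² − 2²|·E_1 = 12·9.216×10^-20 J = 1.106×10^-18 J = 6.91 eV.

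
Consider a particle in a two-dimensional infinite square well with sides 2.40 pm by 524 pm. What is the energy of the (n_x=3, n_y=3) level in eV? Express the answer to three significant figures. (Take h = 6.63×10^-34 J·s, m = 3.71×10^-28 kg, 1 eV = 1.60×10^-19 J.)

E = 1.45×10^3 eV

For a 2D rectangular well E = (h²/8m)·Σ n_i²/L_i² = (6.63×10^-34)²/(8·3.71×10^-28) · [3²/(2.40 pm)² + 3²/(524 pm)²].
Evaluating gives E = 2.314×10^-16 J = 1.45×10^3 eV.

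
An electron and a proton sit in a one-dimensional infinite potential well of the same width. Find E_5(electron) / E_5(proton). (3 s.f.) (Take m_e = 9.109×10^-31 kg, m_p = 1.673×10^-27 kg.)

1.84×10^3

E_n ∝ 1/m at fixed n and L, so the ratio is m_p/m_e = 1.673×10^-27/9.109×10^-31 = 1.84×10^3.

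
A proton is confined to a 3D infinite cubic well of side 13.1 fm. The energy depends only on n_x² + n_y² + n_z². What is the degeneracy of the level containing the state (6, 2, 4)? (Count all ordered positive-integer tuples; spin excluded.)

The level has n_x² + n_y² + n_z² = 56. The ordered positive-integer solutions are (2, 4, 6), (2, 6, 4), (4, 2, 6), (4, 6, 2), (6, 2, 4), (6, 4, 2).
That gives 6 states.

degeneracy = 6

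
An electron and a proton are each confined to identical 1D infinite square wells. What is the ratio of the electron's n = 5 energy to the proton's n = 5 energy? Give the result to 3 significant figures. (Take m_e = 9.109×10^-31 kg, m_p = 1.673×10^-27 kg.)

1.84×10^3

E_n ∝ 1/m at fixed n and L, so the ratio is m_p/m_e = 1.673×10^-27/9.109×10^-31 = 1.84×10^3.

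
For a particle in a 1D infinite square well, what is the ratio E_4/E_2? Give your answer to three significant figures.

E_n ∝ n², so E_4/E_2 = 4²/2² = 16/4 = 4.00.

4.00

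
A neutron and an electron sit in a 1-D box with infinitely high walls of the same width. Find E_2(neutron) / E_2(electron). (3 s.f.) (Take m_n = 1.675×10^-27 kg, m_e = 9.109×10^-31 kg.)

5.44×10^-4

E_n ∝ 1/m at fixed n and L, so the ratio is m_e/m_n = 9.109×10^-31/1.675×10^-27 = 5.44×10^-4.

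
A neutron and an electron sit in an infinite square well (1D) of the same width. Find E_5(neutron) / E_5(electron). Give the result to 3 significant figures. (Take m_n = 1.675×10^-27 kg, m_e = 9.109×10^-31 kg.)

5.44×10^-4

E_n ∝ 1/m at fixed n and L, so the ratio is m_e/m_n = 9.109×10^-31/1.675×10^-27 = 5.44×10^-4.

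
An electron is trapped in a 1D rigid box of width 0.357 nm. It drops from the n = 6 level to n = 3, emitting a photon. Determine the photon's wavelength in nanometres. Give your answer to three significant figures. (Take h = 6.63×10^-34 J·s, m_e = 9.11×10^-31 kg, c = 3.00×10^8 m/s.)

E_1 = h²/(8m_eL²) = 4.732×10^-19 J, so ΔE = (6² − 3²)E_1 = 1.278×10^-17 J.
λ = hc/ΔE = (6.63×10^-34·3.00×10^8)/1.278×10^-17 = 1.56×10^-8 m = 15.6 nm.

λ = 15.6 nm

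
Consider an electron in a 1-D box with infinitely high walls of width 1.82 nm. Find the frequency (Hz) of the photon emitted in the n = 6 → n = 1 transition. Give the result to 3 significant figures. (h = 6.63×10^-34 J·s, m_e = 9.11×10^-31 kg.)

f = 9.61×10^14 Hz

E_1 = h²/(8m_eL²) = 1.821×10^-20 J and ΔE = (6² − 1²)E_1 = 6.374×10^-19 J.
f = ΔE/h = 6.374×10^-19/6.63×10^-34 = 9.61×10^14 Hz.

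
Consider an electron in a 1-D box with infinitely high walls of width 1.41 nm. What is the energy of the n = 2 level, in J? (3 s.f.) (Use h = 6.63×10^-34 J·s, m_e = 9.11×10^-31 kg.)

E_2 = 1.21×10^-19 J

For an infinite well E_n = n²h²/(8m_eL²), so E_1 = h²/(8m_eL²) = (6.63×10^-34)²/(8·9.11×10^-31·(1.41×10^-9 m)²) = 3.034×10^-20 J.
Then E_2 = 2²·E_1 = 4·3.034×10^-20 J = 1.21×10^-19 J.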